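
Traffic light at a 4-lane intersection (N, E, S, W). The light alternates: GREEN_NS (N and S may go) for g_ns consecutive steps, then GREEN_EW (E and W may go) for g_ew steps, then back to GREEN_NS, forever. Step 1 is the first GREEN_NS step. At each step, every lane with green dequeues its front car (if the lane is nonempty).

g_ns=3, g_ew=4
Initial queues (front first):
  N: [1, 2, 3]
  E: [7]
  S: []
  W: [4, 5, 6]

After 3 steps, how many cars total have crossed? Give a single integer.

Step 1 [NS]: N:car1-GO,E:wait,S:empty,W:wait | queues: N=2 E=1 S=0 W=3
Step 2 [NS]: N:car2-GO,E:wait,S:empty,W:wait | queues: N=1 E=1 S=0 W=3
Step 3 [NS]: N:car3-GO,E:wait,S:empty,W:wait | queues: N=0 E=1 S=0 W=3
Cars crossed by step 3: 3

Answer: 3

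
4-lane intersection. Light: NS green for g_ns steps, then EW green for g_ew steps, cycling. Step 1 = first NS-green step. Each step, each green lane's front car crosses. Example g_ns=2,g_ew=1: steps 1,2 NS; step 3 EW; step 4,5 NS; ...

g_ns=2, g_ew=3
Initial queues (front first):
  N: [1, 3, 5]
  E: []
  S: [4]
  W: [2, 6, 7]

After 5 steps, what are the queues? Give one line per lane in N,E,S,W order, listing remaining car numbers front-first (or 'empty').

Step 1 [NS]: N:car1-GO,E:wait,S:car4-GO,W:wait | queues: N=2 E=0 S=0 W=3
Step 2 [NS]: N:car3-GO,E:wait,S:empty,W:wait | queues: N=1 E=0 S=0 W=3
Step 3 [EW]: N:wait,E:empty,S:wait,W:car2-GO | queues: N=1 E=0 S=0 W=2
Step 4 [EW]: N:wait,E:empty,S:wait,W:car6-GO | queues: N=1 E=0 S=0 W=1
Step 5 [EW]: N:wait,E:empty,S:wait,W:car7-GO | queues: N=1 E=0 S=0 W=0

N: 5
E: empty
S: empty
W: empty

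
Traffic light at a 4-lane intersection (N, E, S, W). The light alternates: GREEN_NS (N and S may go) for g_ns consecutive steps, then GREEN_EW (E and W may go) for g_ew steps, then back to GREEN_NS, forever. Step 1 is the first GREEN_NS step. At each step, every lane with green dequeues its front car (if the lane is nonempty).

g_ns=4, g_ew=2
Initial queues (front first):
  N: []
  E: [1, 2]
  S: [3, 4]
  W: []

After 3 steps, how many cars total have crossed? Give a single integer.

Answer: 2

Derivation:
Step 1 [NS]: N:empty,E:wait,S:car3-GO,W:wait | queues: N=0 E=2 S=1 W=0
Step 2 [NS]: N:empty,E:wait,S:car4-GO,W:wait | queues: N=0 E=2 S=0 W=0
Step 3 [NS]: N:empty,E:wait,S:empty,W:wait | queues: N=0 E=2 S=0 W=0
Cars crossed by step 3: 2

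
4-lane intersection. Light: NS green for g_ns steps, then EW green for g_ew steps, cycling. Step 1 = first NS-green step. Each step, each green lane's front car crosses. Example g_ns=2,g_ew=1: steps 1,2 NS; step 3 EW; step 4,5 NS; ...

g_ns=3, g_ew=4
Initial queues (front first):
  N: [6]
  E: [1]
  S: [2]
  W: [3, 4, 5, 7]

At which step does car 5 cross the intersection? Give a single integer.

Step 1 [NS]: N:car6-GO,E:wait,S:car2-GO,W:wait | queues: N=0 E=1 S=0 W=4
Step 2 [NS]: N:empty,E:wait,S:empty,W:wait | queues: N=0 E=1 S=0 W=4
Step 3 [NS]: N:empty,E:wait,S:empty,W:wait | queues: N=0 E=1 S=0 W=4
Step 4 [EW]: N:wait,E:car1-GO,S:wait,W:car3-GO | queues: N=0 E=0 S=0 W=3
Step 5 [EW]: N:wait,E:empty,S:wait,W:car4-GO | queues: N=0 E=0 S=0 W=2
Step 6 [EW]: N:wait,E:empty,S:wait,W:car5-GO | queues: N=0 E=0 S=0 W=1
Step 7 [EW]: N:wait,E:empty,S:wait,W:car7-GO | queues: N=0 E=0 S=0 W=0
Car 5 crosses at step 6

6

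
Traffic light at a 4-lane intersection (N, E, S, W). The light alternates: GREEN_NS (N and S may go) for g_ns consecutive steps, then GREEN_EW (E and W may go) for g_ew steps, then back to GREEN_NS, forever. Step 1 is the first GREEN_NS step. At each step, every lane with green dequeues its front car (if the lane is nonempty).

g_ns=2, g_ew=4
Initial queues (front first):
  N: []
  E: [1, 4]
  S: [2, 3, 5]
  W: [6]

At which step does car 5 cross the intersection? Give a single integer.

Step 1 [NS]: N:empty,E:wait,S:car2-GO,W:wait | queues: N=0 E=2 S=2 W=1
Step 2 [NS]: N:empty,E:wait,S:car3-GO,W:wait | queues: N=0 E=2 S=1 W=1
Step 3 [EW]: N:wait,E:car1-GO,S:wait,W:car6-GO | queues: N=0 E=1 S=1 W=0
Step 4 [EW]: N:wait,E:car4-GO,S:wait,W:empty | queues: N=0 E=0 S=1 W=0
Step 5 [EW]: N:wait,E:empty,S:wait,W:empty | queues: N=0 E=0 S=1 W=0
Step 6 [EW]: N:wait,E:empty,S:wait,W:empty | queues: N=0 E=0 S=1 W=0
Step 7 [NS]: N:empty,E:wait,S:car5-GO,W:wait | queues: N=0 E=0 S=0 W=0
Car 5 crosses at step 7

7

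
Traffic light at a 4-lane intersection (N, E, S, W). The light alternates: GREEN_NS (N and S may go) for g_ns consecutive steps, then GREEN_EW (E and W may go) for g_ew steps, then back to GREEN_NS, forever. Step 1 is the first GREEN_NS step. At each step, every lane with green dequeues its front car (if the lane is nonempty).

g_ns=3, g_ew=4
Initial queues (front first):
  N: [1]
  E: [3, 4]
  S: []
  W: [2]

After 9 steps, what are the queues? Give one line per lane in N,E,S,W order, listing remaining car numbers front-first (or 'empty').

Step 1 [NS]: N:car1-GO,E:wait,S:empty,W:wait | queues: N=0 E=2 S=0 W=1
Step 2 [NS]: N:empty,E:wait,S:empty,W:wait | queues: N=0 E=2 S=0 W=1
Step 3 [NS]: N:empty,E:wait,S:empty,W:wait | queues: N=0 E=2 S=0 W=1
Step 4 [EW]: N:wait,E:car3-GO,S:wait,W:car2-GO | queues: N=0 E=1 S=0 W=0
Step 5 [EW]: N:wait,E:car4-GO,S:wait,W:empty | queues: N=0 E=0 S=0 W=0

N: empty
E: empty
S: empty
W: empty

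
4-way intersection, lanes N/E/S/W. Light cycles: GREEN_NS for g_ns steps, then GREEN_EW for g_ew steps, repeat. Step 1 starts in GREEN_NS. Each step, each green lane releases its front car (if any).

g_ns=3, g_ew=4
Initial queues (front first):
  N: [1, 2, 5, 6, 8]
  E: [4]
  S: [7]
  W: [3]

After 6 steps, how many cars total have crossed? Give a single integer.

Answer: 6

Derivation:
Step 1 [NS]: N:car1-GO,E:wait,S:car7-GO,W:wait | queues: N=4 E=1 S=0 W=1
Step 2 [NS]: N:car2-GO,E:wait,S:empty,W:wait | queues: N=3 E=1 S=0 W=1
Step 3 [NS]: N:car5-GO,E:wait,S:empty,W:wait | queues: N=2 E=1 S=0 W=1
Step 4 [EW]: N:wait,E:car4-GO,S:wait,W:car3-GO | queues: N=2 E=0 S=0 W=0
Step 5 [EW]: N:wait,E:empty,S:wait,W:empty | queues: N=2 E=0 S=0 W=0
Step 6 [EW]: N:wait,E:empty,S:wait,W:empty | queues: N=2 E=0 S=0 W=0
Cars crossed by step 6: 6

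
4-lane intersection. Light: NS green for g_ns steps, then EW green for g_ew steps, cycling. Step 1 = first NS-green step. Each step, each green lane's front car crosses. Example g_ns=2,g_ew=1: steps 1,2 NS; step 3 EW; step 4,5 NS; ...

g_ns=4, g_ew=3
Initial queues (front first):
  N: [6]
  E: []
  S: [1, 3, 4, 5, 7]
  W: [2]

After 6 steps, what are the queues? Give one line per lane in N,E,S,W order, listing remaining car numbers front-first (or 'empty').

Step 1 [NS]: N:car6-GO,E:wait,S:car1-GO,W:wait | queues: N=0 E=0 S=4 W=1
Step 2 [NS]: N:empty,E:wait,S:car3-GO,W:wait | queues: N=0 E=0 S=3 W=1
Step 3 [NS]: N:empty,E:wait,S:car4-GO,W:wait | queues: N=0 E=0 S=2 W=1
Step 4 [NS]: N:empty,E:wait,S:car5-GO,W:wait | queues: N=0 E=0 S=1 W=1
Step 5 [EW]: N:wait,E:empty,S:wait,W:car2-GO | queues: N=0 E=0 S=1 W=0
Step 6 [EW]: N:wait,E:empty,S:wait,W:empty | queues: N=0 E=0 S=1 W=0

N: empty
E: empty
S: 7
W: empty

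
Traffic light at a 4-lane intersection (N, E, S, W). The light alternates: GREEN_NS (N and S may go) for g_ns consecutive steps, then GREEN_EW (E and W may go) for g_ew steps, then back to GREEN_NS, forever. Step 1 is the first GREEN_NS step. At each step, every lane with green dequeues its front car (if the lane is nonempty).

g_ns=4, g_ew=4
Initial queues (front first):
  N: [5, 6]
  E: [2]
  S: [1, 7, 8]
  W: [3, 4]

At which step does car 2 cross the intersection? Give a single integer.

Step 1 [NS]: N:car5-GO,E:wait,S:car1-GO,W:wait | queues: N=1 E=1 S=2 W=2
Step 2 [NS]: N:car6-GO,E:wait,S:car7-GO,W:wait | queues: N=0 E=1 S=1 W=2
Step 3 [NS]: N:empty,E:wait,S:car8-GO,W:wait | queues: N=0 E=1 S=0 W=2
Step 4 [NS]: N:empty,E:wait,S:empty,W:wait | queues: N=0 E=1 S=0 W=2
Step 5 [EW]: N:wait,E:car2-GO,S:wait,W:car3-GO | queues: N=0 E=0 S=0 W=1
Step 6 [EW]: N:wait,E:empty,S:wait,W:car4-GO | queues: N=0 E=0 S=0 W=0
Car 2 crosses at step 5

5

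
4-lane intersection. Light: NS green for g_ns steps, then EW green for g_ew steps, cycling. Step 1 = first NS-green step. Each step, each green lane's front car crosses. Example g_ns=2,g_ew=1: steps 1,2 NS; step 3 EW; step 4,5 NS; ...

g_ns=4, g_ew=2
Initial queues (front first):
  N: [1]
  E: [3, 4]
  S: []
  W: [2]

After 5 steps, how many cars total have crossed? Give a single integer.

Step 1 [NS]: N:car1-GO,E:wait,S:empty,W:wait | queues: N=0 E=2 S=0 W=1
Step 2 [NS]: N:empty,E:wait,S:empty,W:wait | queues: N=0 E=2 S=0 W=1
Step 3 [NS]: N:empty,E:wait,S:empty,W:wait | queues: N=0 E=2 S=0 W=1
Step 4 [NS]: N:empty,E:wait,S:empty,W:wait | queues: N=0 E=2 S=0 W=1
Step 5 [EW]: N:wait,E:car3-GO,S:wait,W:car2-GO | queues: N=0 E=1 S=0 W=0
Cars crossed by step 5: 3

Answer: 3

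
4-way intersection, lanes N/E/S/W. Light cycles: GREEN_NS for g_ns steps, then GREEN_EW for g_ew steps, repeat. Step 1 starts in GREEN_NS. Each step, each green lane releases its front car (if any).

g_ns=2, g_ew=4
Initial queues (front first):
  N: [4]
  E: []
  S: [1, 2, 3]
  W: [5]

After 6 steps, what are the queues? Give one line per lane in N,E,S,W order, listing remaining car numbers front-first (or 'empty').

Step 1 [NS]: N:car4-GO,E:wait,S:car1-GO,W:wait | queues: N=0 E=0 S=2 W=1
Step 2 [NS]: N:empty,E:wait,S:car2-GO,W:wait | queues: N=0 E=0 S=1 W=1
Step 3 [EW]: N:wait,E:empty,S:wait,W:car5-GO | queues: N=0 E=0 S=1 W=0
Step 4 [EW]: N:wait,E:empty,S:wait,W:empty | queues: N=0 E=0 S=1 W=0
Step 5 [EW]: N:wait,E:empty,S:wait,W:empty | queues: N=0 E=0 S=1 W=0
Step 6 [EW]: N:wait,E:empty,S:wait,W:empty | queues: N=0 E=0 S=1 W=0

N: empty
E: empty
S: 3
W: empty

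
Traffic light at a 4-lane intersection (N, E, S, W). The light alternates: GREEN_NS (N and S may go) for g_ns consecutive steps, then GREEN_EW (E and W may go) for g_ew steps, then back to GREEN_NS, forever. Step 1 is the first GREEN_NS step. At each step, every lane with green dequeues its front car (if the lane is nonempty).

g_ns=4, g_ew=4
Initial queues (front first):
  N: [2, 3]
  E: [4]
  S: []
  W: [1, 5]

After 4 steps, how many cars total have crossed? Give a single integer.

Step 1 [NS]: N:car2-GO,E:wait,S:empty,W:wait | queues: N=1 E=1 S=0 W=2
Step 2 [NS]: N:car3-GO,E:wait,S:empty,W:wait | queues: N=0 E=1 S=0 W=2
Step 3 [NS]: N:empty,E:wait,S:empty,W:wait | queues: N=0 E=1 S=0 W=2
Step 4 [NS]: N:empty,E:wait,S:empty,W:wait | queues: N=0 E=1 S=0 W=2
Cars crossed by step 4: 2

Answer: 2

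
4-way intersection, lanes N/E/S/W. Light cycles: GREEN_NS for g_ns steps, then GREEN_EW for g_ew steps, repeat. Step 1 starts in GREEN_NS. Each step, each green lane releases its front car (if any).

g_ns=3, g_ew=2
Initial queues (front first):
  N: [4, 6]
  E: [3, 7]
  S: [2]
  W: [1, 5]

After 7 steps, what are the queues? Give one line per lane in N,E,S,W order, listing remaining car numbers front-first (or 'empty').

Step 1 [NS]: N:car4-GO,E:wait,S:car2-GO,W:wait | queues: N=1 E=2 S=0 W=2
Step 2 [NS]: N:car6-GO,E:wait,S:empty,W:wait | queues: N=0 E=2 S=0 W=2
Step 3 [NS]: N:empty,E:wait,S:empty,W:wait | queues: N=0 E=2 S=0 W=2
Step 4 [EW]: N:wait,E:car3-GO,S:wait,W:car1-GO | queues: N=0 E=1 S=0 W=1
Step 5 [EW]: N:wait,E:car7-GO,S:wait,W:car5-GO | queues: N=0 E=0 S=0 W=0

N: empty
E: empty
S: empty
W: empty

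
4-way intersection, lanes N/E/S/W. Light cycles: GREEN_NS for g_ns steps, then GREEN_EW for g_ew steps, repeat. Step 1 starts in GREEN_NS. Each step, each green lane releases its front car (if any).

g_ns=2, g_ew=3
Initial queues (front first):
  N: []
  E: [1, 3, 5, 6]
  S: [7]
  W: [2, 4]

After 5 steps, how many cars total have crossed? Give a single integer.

Step 1 [NS]: N:empty,E:wait,S:car7-GO,W:wait | queues: N=0 E=4 S=0 W=2
Step 2 [NS]: N:empty,E:wait,S:empty,W:wait | queues: N=0 E=4 S=0 W=2
Step 3 [EW]: N:wait,E:car1-GO,S:wait,W:car2-GO | queues: N=0 E=3 S=0 W=1
Step 4 [EW]: N:wait,E:car3-GO,S:wait,W:car4-GO | queues: N=0 E=2 S=0 W=0
Step 5 [EW]: N:wait,E:car5-GO,S:wait,W:empty | queues: N=0 E=1 S=0 W=0
Cars crossed by step 5: 6

Answer: 6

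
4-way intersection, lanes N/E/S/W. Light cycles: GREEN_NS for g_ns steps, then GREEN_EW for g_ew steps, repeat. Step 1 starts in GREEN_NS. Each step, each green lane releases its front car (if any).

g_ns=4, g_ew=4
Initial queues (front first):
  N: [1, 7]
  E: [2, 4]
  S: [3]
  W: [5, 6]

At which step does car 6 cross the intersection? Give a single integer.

Step 1 [NS]: N:car1-GO,E:wait,S:car3-GO,W:wait | queues: N=1 E=2 S=0 W=2
Step 2 [NS]: N:car7-GO,E:wait,S:empty,W:wait | queues: N=0 E=2 S=0 W=2
Step 3 [NS]: N:empty,E:wait,S:empty,W:wait | queues: N=0 E=2 S=0 W=2
Step 4 [NS]: N:empty,E:wait,S:empty,W:wait | queues: N=0 E=2 S=0 W=2
Step 5 [EW]: N:wait,E:car2-GO,S:wait,W:car5-GO | queues: N=0 E=1 S=0 W=1
Step 6 [EW]: N:wait,E:car4-GO,S:wait,W:car6-GO | queues: N=0 E=0 S=0 W=0
Car 6 crosses at step 6

6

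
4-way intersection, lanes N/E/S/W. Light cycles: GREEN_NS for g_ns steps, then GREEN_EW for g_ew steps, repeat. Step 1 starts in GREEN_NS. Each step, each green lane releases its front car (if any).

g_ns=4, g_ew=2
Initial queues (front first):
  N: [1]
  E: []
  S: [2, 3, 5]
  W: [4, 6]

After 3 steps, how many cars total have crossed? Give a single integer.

Step 1 [NS]: N:car1-GO,E:wait,S:car2-GO,W:wait | queues: N=0 E=0 S=2 W=2
Step 2 [NS]: N:empty,E:wait,S:car3-GO,W:wait | queues: N=0 E=0 S=1 W=2
Step 3 [NS]: N:empty,E:wait,S:car5-GO,W:wait | queues: N=0 E=0 S=0 W=2
Cars crossed by step 3: 4

Answer: 4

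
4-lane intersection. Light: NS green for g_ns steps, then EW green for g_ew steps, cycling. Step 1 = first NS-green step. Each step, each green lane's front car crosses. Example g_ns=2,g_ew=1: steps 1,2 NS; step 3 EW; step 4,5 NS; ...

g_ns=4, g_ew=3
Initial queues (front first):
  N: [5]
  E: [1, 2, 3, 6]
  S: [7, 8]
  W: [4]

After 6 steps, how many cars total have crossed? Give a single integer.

Answer: 6

Derivation:
Step 1 [NS]: N:car5-GO,E:wait,S:car7-GO,W:wait | queues: N=0 E=4 S=1 W=1
Step 2 [NS]: N:empty,E:wait,S:car8-GO,W:wait | queues: N=0 E=4 S=0 W=1
Step 3 [NS]: N:empty,E:wait,S:empty,W:wait | queues: N=0 E=4 S=0 W=1
Step 4 [NS]: N:empty,E:wait,S:empty,W:wait | queues: N=0 E=4 S=0 W=1
Step 5 [EW]: N:wait,E:car1-GO,S:wait,W:car4-GO | queues: N=0 E=3 S=0 W=0
Step 6 [EW]: N:wait,E:car2-GO,S:wait,W:empty | queues: N=0 E=2 S=0 W=0
Cars crossed by step 6: 6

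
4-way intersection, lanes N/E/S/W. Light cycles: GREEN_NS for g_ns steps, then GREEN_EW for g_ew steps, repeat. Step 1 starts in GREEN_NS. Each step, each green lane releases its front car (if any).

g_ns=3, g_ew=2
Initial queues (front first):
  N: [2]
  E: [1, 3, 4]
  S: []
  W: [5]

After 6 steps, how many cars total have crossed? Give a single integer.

Answer: 4

Derivation:
Step 1 [NS]: N:car2-GO,E:wait,S:empty,W:wait | queues: N=0 E=3 S=0 W=1
Step 2 [NS]: N:empty,E:wait,S:empty,W:wait | queues: N=0 E=3 S=0 W=1
Step 3 [NS]: N:empty,E:wait,S:empty,W:wait | queues: N=0 E=3 S=0 W=1
Step 4 [EW]: N:wait,E:car1-GO,S:wait,W:car5-GO | queues: N=0 E=2 S=0 W=0
Step 5 [EW]: N:wait,E:car3-GO,S:wait,W:empty | queues: N=0 E=1 S=0 W=0
Step 6 [NS]: N:empty,E:wait,S:empty,W:wait | queues: N=0 E=1 S=0 W=0
Cars crossed by step 6: 4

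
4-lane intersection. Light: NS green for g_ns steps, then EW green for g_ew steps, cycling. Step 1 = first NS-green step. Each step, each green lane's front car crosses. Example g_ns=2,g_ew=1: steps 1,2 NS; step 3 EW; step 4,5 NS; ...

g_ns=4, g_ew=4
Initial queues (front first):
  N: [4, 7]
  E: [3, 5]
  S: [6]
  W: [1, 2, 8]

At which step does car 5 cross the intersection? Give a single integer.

Step 1 [NS]: N:car4-GO,E:wait,S:car6-GO,W:wait | queues: N=1 E=2 S=0 W=3
Step 2 [NS]: N:car7-GO,E:wait,S:empty,W:wait | queues: N=0 E=2 S=0 W=3
Step 3 [NS]: N:empty,E:wait,S:empty,W:wait | queues: N=0 E=2 S=0 W=3
Step 4 [NS]: N:empty,E:wait,S:empty,W:wait | queues: N=0 E=2 S=0 W=3
Step 5 [EW]: N:wait,E:car3-GO,S:wait,W:car1-GO | queues: N=0 E=1 S=0 W=2
Step 6 [EW]: N:wait,E:car5-GO,S:wait,W:car2-GO | queues: N=0 E=0 S=0 W=1
Step 7 [EW]: N:wait,E:empty,S:wait,W:car8-GO | queues: N=0 E=0 S=0 W=0
Car 5 crosses at step 6

6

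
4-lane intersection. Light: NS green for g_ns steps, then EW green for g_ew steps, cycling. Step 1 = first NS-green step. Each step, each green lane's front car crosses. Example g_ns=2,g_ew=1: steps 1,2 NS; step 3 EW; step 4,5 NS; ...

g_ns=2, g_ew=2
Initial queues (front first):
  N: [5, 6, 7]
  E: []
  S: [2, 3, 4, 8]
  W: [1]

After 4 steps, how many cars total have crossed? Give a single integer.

Answer: 5

Derivation:
Step 1 [NS]: N:car5-GO,E:wait,S:car2-GO,W:wait | queues: N=2 E=0 S=3 W=1
Step 2 [NS]: N:car6-GO,E:wait,S:car3-GO,W:wait | queues: N=1 E=0 S=2 W=1
Step 3 [EW]: N:wait,E:empty,S:wait,W:car1-GO | queues: N=1 E=0 S=2 W=0
Step 4 [EW]: N:wait,E:empty,S:wait,W:empty | queues: N=1 E=0 S=2 W=0
Cars crossed by step 4: 5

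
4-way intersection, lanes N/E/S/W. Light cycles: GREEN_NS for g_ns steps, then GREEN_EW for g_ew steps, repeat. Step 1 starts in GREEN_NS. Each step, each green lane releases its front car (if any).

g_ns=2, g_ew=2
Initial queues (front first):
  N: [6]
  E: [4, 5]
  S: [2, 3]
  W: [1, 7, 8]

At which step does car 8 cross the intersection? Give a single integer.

Step 1 [NS]: N:car6-GO,E:wait,S:car2-GO,W:wait | queues: N=0 E=2 S=1 W=3
Step 2 [NS]: N:empty,E:wait,S:car3-GO,W:wait | queues: N=0 E=2 S=0 W=3
Step 3 [EW]: N:wait,E:car4-GO,S:wait,W:car1-GO | queues: N=0 E=1 S=0 W=2
Step 4 [EW]: N:wait,E:car5-GO,S:wait,W:car7-GO | queues: N=0 E=0 S=0 W=1
Step 5 [NS]: N:empty,E:wait,S:empty,W:wait | queues: N=0 E=0 S=0 W=1
Step 6 [NS]: N:empty,E:wait,S:empty,W:wait | queues: N=0 E=0 S=0 W=1
Step 7 [EW]: N:wait,E:empty,S:wait,W:car8-GO | queues: N=0 E=0 S=0 W=0
Car 8 crosses at step 7

7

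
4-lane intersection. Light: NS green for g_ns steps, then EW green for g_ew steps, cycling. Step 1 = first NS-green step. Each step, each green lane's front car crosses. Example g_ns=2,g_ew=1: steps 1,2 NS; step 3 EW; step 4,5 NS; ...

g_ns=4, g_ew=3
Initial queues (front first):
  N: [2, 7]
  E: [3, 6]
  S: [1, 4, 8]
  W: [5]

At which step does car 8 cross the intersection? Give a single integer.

Step 1 [NS]: N:car2-GO,E:wait,S:car1-GO,W:wait | queues: N=1 E=2 S=2 W=1
Step 2 [NS]: N:car7-GO,E:wait,S:car4-GO,W:wait | queues: N=0 E=2 S=1 W=1
Step 3 [NS]: N:empty,E:wait,S:car8-GO,W:wait | queues: N=0 E=2 S=0 W=1
Step 4 [NS]: N:empty,E:wait,S:empty,W:wait | queues: N=0 E=2 S=0 W=1
Step 5 [EW]: N:wait,E:car3-GO,S:wait,W:car5-GO | queues: N=0 E=1 S=0 W=0
Step 6 [EW]: N:wait,E:car6-GO,S:wait,W:empty | queues: N=0 E=0 S=0 W=0
Car 8 crosses at step 3

3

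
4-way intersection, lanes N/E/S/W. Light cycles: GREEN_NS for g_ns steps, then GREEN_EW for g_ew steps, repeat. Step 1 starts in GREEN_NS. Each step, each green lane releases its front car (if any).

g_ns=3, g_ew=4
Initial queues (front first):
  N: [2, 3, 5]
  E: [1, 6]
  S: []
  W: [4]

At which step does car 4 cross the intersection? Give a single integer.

Step 1 [NS]: N:car2-GO,E:wait,S:empty,W:wait | queues: N=2 E=2 S=0 W=1
Step 2 [NS]: N:car3-GO,E:wait,S:empty,W:wait | queues: N=1 E=2 S=0 W=1
Step 3 [NS]: N:car5-GO,E:wait,S:empty,W:wait | queues: N=0 E=2 S=0 W=1
Step 4 [EW]: N:wait,E:car1-GO,S:wait,W:car4-GO | queues: N=0 E=1 S=0 W=0
Step 5 [EW]: N:wait,E:car6-GO,S:wait,W:empty | queues: N=0 E=0 S=0 W=0
Car 4 crosses at step 4

4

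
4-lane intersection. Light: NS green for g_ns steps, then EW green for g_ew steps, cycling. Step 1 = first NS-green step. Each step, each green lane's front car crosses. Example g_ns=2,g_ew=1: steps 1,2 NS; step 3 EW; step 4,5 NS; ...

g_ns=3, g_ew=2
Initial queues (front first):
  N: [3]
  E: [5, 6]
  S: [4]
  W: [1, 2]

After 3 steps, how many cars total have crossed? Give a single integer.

Answer: 2

Derivation:
Step 1 [NS]: N:car3-GO,E:wait,S:car4-GO,W:wait | queues: N=0 E=2 S=0 W=2
Step 2 [NS]: N:empty,E:wait,S:empty,W:wait | queues: N=0 E=2 S=0 W=2
Step 3 [NS]: N:empty,E:wait,S:empty,W:wait | queues: N=0 E=2 S=0 W=2
Cars crossed by step 3: 2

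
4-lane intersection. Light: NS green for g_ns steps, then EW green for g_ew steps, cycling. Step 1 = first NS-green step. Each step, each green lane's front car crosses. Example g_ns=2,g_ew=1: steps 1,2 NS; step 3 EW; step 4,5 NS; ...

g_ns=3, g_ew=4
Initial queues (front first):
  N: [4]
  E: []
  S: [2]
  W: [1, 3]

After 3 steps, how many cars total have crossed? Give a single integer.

Step 1 [NS]: N:car4-GO,E:wait,S:car2-GO,W:wait | queues: N=0 E=0 S=0 W=2
Step 2 [NS]: N:empty,E:wait,S:empty,W:wait | queues: N=0 E=0 S=0 W=2
Step 3 [NS]: N:empty,E:wait,S:empty,W:wait | queues: N=0 E=0 S=0 W=2
Cars crossed by step 3: 2

Answer: 2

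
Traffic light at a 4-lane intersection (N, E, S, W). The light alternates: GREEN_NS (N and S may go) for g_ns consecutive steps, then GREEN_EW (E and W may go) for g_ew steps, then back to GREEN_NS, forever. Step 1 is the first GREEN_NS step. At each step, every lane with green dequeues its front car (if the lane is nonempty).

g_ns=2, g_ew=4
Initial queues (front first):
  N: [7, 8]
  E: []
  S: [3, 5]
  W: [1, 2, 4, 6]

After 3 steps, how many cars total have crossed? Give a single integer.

Answer: 5

Derivation:
Step 1 [NS]: N:car7-GO,E:wait,S:car3-GO,W:wait | queues: N=1 E=0 S=1 W=4
Step 2 [NS]: N:car8-GO,E:wait,S:car5-GO,W:wait | queues: N=0 E=0 S=0 W=4
Step 3 [EW]: N:wait,E:empty,S:wait,W:car1-GO | queues: N=0 E=0 S=0 W=3
Cars crossed by step 3: 5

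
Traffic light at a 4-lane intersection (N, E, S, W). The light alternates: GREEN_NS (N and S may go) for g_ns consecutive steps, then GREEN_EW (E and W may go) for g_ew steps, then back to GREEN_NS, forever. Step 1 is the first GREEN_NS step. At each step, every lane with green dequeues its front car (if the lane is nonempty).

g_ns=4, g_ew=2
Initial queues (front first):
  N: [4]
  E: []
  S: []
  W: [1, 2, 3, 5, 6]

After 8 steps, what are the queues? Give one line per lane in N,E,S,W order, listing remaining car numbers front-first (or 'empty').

Step 1 [NS]: N:car4-GO,E:wait,S:empty,W:wait | queues: N=0 E=0 S=0 W=5
Step 2 [NS]: N:empty,E:wait,S:empty,W:wait | queues: N=0 E=0 S=0 W=5
Step 3 [NS]: N:empty,E:wait,S:empty,W:wait | queues: N=0 E=0 S=0 W=5
Step 4 [NS]: N:empty,E:wait,S:empty,W:wait | queues: N=0 E=0 S=0 W=5
Step 5 [EW]: N:wait,E:empty,S:wait,W:car1-GO | queues: N=0 E=0 S=0 W=4
Step 6 [EW]: N:wait,E:empty,S:wait,W:car2-GO | queues: N=0 E=0 S=0 W=3
Step 7 [NS]: N:empty,E:wait,S:empty,W:wait | queues: N=0 E=0 S=0 W=3
Step 8 [NS]: N:empty,E:wait,S:empty,W:wait | queues: N=0 E=0 S=0 W=3

N: empty
E: empty
S: empty
W: 3 5 6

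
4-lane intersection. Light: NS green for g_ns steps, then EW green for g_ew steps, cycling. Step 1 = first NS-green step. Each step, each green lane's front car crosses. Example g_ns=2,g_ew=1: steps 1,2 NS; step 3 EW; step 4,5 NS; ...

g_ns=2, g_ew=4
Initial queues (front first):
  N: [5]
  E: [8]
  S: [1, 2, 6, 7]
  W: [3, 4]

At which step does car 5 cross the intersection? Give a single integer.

Step 1 [NS]: N:car5-GO,E:wait,S:car1-GO,W:wait | queues: N=0 E=1 S=3 W=2
Step 2 [NS]: N:empty,E:wait,S:car2-GO,W:wait | queues: N=0 E=1 S=2 W=2
Step 3 [EW]: N:wait,E:car8-GO,S:wait,W:car3-GO | queues: N=0 E=0 S=2 W=1
Step 4 [EW]: N:wait,E:empty,S:wait,W:car4-GO | queues: N=0 E=0 S=2 W=0
Step 5 [EW]: N:wait,E:empty,S:wait,W:empty | queues: N=0 E=0 S=2 W=0
Step 6 [EW]: N:wait,E:empty,S:wait,W:empty | queues: N=0 E=0 S=2 W=0
Step 7 [NS]: N:empty,E:wait,S:car6-GO,W:wait | queues: N=0 E=0 S=1 W=0
Step 8 [NS]: N:empty,E:wait,S:car7-GO,W:wait | queues: N=0 E=0 S=0 W=0
Car 5 crosses at step 1

1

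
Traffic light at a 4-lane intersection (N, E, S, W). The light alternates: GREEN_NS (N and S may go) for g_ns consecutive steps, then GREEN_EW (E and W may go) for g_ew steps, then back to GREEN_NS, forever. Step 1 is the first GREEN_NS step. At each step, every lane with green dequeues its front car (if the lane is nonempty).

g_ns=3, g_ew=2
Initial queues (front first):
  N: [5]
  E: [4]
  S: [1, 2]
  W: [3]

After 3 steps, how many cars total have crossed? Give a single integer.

Step 1 [NS]: N:car5-GO,E:wait,S:car1-GO,W:wait | queues: N=0 E=1 S=1 W=1
Step 2 [NS]: N:empty,E:wait,S:car2-GO,W:wait | queues: N=0 E=1 S=0 W=1
Step 3 [NS]: N:empty,E:wait,S:empty,W:wait | queues: N=0 E=1 S=0 W=1
Cars crossed by step 3: 3

Answer: 3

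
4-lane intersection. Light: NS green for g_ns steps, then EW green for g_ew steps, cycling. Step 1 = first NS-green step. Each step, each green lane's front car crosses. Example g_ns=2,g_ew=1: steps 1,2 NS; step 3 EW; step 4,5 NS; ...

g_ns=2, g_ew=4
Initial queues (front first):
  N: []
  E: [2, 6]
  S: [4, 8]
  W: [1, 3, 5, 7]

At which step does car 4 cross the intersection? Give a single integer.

Step 1 [NS]: N:empty,E:wait,S:car4-GO,W:wait | queues: N=0 E=2 S=1 W=4
Step 2 [NS]: N:empty,E:wait,S:car8-GO,W:wait | queues: N=0 E=2 S=0 W=4
Step 3 [EW]: N:wait,E:car2-GO,S:wait,W:car1-GO | queues: N=0 E=1 S=0 W=3
Step 4 [EW]: N:wait,E:car6-GO,S:wait,W:car3-GO | queues: N=0 E=0 S=0 W=2
Step 5 [EW]: N:wait,E:empty,S:wait,W:car5-GO | queues: N=0 E=0 S=0 W=1
Step 6 [EW]: N:wait,E:empty,S:wait,W:car7-GO | queues: N=0 E=0 S=0 W=0
Car 4 crosses at step 1

1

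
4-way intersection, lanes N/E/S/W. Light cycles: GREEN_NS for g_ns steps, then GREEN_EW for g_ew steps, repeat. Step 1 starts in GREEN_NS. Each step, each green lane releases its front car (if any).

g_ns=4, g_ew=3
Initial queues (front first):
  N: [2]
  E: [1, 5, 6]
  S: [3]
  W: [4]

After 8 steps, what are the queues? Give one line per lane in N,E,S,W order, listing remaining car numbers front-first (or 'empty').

Step 1 [NS]: N:car2-GO,E:wait,S:car3-GO,W:wait | queues: N=0 E=3 S=0 W=1
Step 2 [NS]: N:empty,E:wait,S:empty,W:wait | queues: N=0 E=3 S=0 W=1
Step 3 [NS]: N:empty,E:wait,S:empty,W:wait | queues: N=0 E=3 S=0 W=1
Step 4 [NS]: N:empty,E:wait,S:empty,W:wait | queues: N=0 E=3 S=0 W=1
Step 5 [EW]: N:wait,E:car1-GO,S:wait,W:car4-GO | queues: N=0 E=2 S=0 W=0
Step 6 [EW]: N:wait,E:car5-GO,S:wait,W:empty | queues: N=0 E=1 S=0 W=0
Step 7 [EW]: N:wait,E:car6-GO,S:wait,W:empty | queues: N=0 E=0 S=0 W=0

N: empty
E: empty
S: empty
W: empty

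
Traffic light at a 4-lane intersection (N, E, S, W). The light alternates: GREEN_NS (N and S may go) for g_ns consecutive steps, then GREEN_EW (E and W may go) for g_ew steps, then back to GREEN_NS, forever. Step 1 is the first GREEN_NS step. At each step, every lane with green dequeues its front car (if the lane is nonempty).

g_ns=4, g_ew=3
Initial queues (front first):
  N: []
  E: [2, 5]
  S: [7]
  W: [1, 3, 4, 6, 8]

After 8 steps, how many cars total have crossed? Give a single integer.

Answer: 6

Derivation:
Step 1 [NS]: N:empty,E:wait,S:car7-GO,W:wait | queues: N=0 E=2 S=0 W=5
Step 2 [NS]: N:empty,E:wait,S:empty,W:wait | queues: N=0 E=2 S=0 W=5
Step 3 [NS]: N:empty,E:wait,S:empty,W:wait | queues: N=0 E=2 S=0 W=5
Step 4 [NS]: N:empty,E:wait,S:empty,W:wait | queues: N=0 E=2 S=0 W=5
Step 5 [EW]: N:wait,E:car2-GO,S:wait,W:car1-GO | queues: N=0 E=1 S=0 W=4
Step 6 [EW]: N:wait,E:car5-GO,S:wait,W:car3-GO | queues: N=0 E=0 S=0 W=3
Step 7 [EW]: N:wait,E:empty,S:wait,W:car4-GO | queues: N=0 E=0 S=0 W=2
Step 8 [NS]: N:empty,E:wait,S:empty,W:wait | queues: N=0 E=0 S=0 W=2
Cars crossed by step 8: 6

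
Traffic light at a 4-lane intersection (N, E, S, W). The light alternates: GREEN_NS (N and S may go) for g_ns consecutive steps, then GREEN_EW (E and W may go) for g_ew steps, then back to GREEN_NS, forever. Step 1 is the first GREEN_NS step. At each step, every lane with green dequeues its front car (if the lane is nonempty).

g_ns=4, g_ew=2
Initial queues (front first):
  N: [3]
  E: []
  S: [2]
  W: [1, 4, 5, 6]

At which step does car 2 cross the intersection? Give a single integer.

Step 1 [NS]: N:car3-GO,E:wait,S:car2-GO,W:wait | queues: N=0 E=0 S=0 W=4
Step 2 [NS]: N:empty,E:wait,S:empty,W:wait | queues: N=0 E=0 S=0 W=4
Step 3 [NS]: N:empty,E:wait,S:empty,W:wait | queues: N=0 E=0 S=0 W=4
Step 4 [NS]: N:empty,E:wait,S:empty,W:wait | queues: N=0 E=0 S=0 W=4
Step 5 [EW]: N:wait,E:empty,S:wait,W:car1-GO | queues: N=0 E=0 S=0 W=3
Step 6 [EW]: N:wait,E:empty,S:wait,W:car4-GO | queues: N=0 E=0 S=0 W=2
Step 7 [NS]: N:empty,E:wait,S:empty,W:wait | queues: N=0 E=0 S=0 W=2
Step 8 [NS]: N:empty,E:wait,S:empty,W:wait | queues: N=0 E=0 S=0 W=2
Step 9 [NS]: N:empty,E:wait,S:empty,W:wait | queues: N=0 E=0 S=0 W=2
Step 10 [NS]: N:empty,E:wait,S:empty,W:wait | queues: N=0 E=0 S=0 W=2
Step 11 [EW]: N:wait,E:empty,S:wait,W:car5-GO | queues: N=0 E=0 S=0 W=1
Step 12 [EW]: N:wait,E:empty,S:wait,W:car6-GO | queues: N=0 E=0 S=0 W=0
Car 2 crosses at step 1

1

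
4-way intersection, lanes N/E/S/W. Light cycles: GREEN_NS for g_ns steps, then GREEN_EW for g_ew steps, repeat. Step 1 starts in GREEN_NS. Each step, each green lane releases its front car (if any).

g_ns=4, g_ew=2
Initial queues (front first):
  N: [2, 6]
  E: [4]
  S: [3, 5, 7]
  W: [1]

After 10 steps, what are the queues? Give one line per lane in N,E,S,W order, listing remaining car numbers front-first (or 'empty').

Step 1 [NS]: N:car2-GO,E:wait,S:car3-GO,W:wait | queues: N=1 E=1 S=2 W=1
Step 2 [NS]: N:car6-GO,E:wait,S:car5-GO,W:wait | queues: N=0 E=1 S=1 W=1
Step 3 [NS]: N:empty,E:wait,S:car7-GO,W:wait | queues: N=0 E=1 S=0 W=1
Step 4 [NS]: N:empty,E:wait,S:empty,W:wait | queues: N=0 E=1 S=0 W=1
Step 5 [EW]: N:wait,E:car4-GO,S:wait,W:car1-GO | queues: N=0 E=0 S=0 W=0

N: empty
E: empty
S: empty
W: empty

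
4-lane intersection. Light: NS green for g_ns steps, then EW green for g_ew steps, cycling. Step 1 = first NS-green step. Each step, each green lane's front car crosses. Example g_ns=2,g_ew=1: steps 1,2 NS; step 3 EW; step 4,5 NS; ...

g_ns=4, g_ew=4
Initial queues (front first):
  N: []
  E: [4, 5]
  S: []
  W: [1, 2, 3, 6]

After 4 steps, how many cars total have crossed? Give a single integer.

Answer: 0

Derivation:
Step 1 [NS]: N:empty,E:wait,S:empty,W:wait | queues: N=0 E=2 S=0 W=4
Step 2 [NS]: N:empty,E:wait,S:empty,W:wait | queues: N=0 E=2 S=0 W=4
Step 3 [NS]: N:empty,E:wait,S:empty,W:wait | queues: N=0 E=2 S=0 W=4
Step 4 [NS]: N:empty,E:wait,S:empty,W:wait | queues: N=0 E=2 S=0 W=4
Cars crossed by step 4: 0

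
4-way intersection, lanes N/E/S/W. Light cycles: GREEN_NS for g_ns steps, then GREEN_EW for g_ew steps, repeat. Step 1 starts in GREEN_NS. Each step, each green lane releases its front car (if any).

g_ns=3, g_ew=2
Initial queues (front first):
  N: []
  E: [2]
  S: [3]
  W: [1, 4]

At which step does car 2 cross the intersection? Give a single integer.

Step 1 [NS]: N:empty,E:wait,S:car3-GO,W:wait | queues: N=0 E=1 S=0 W=2
Step 2 [NS]: N:empty,E:wait,S:empty,W:wait | queues: N=0 E=1 S=0 W=2
Step 3 [NS]: N:empty,E:wait,S:empty,W:wait | queues: N=0 E=1 S=0 W=2
Step 4 [EW]: N:wait,E:car2-GO,S:wait,W:car1-GO | queues: N=0 E=0 S=0 W=1
Step 5 [EW]: N:wait,E:empty,S:wait,W:car4-GO | queues: N=0 E=0 S=0 W=0
Car 2 crosses at step 4

4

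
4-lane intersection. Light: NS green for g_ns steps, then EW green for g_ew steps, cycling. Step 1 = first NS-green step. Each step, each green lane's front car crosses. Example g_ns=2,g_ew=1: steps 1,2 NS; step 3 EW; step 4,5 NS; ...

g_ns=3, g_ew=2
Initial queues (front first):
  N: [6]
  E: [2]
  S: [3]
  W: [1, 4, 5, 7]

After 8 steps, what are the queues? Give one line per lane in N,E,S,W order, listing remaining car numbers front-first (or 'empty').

Step 1 [NS]: N:car6-GO,E:wait,S:car3-GO,W:wait | queues: N=0 E=1 S=0 W=4
Step 2 [NS]: N:empty,E:wait,S:empty,W:wait | queues: N=0 E=1 S=0 W=4
Step 3 [NS]: N:empty,E:wait,S:empty,W:wait | queues: N=0 E=1 S=0 W=4
Step 4 [EW]: N:wait,E:car2-GO,S:wait,W:car1-GO | queues: N=0 E=0 S=0 W=3
Step 5 [EW]: N:wait,E:empty,S:wait,W:car4-GO | queues: N=0 E=0 S=0 W=2
Step 6 [NS]: N:empty,E:wait,S:empty,W:wait | queues: N=0 E=0 S=0 W=2
Step 7 [NS]: N:empty,E:wait,S:empty,W:wait | queues: N=0 E=0 S=0 W=2
Step 8 [NS]: N:empty,E:wait,S:empty,W:wait | queues: N=0 E=0 S=0 W=2

N: empty
E: empty
S: empty
W: 5 7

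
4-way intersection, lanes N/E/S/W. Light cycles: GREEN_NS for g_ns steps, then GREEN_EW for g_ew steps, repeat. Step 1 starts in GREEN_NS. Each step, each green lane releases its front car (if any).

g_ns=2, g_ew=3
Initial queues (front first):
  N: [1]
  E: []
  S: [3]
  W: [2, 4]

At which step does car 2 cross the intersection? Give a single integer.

Step 1 [NS]: N:car1-GO,E:wait,S:car3-GO,W:wait | queues: N=0 E=0 S=0 W=2
Step 2 [NS]: N:empty,E:wait,S:empty,W:wait | queues: N=0 E=0 S=0 W=2
Step 3 [EW]: N:wait,E:empty,S:wait,W:car2-GO | queues: N=0 E=0 S=0 W=1
Step 4 [EW]: N:wait,E:empty,S:wait,W:car4-GO | queues: N=0 E=0 S=0 W=0
Car 2 crosses at step 3

3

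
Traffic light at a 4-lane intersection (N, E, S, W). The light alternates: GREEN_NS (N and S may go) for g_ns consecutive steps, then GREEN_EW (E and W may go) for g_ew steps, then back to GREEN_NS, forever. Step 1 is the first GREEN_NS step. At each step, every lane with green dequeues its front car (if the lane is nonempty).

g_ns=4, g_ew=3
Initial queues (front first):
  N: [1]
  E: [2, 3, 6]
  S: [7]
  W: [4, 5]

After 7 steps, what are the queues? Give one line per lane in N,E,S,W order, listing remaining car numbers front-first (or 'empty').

Step 1 [NS]: N:car1-GO,E:wait,S:car7-GO,W:wait | queues: N=0 E=3 S=0 W=2
Step 2 [NS]: N:empty,E:wait,S:empty,W:wait | queues: N=0 E=3 S=0 W=2
Step 3 [NS]: N:empty,E:wait,S:empty,W:wait | queues: N=0 E=3 S=0 W=2
Step 4 [NS]: N:empty,E:wait,S:empty,W:wait | queues: N=0 E=3 S=0 W=2
Step 5 [EW]: N:wait,E:car2-GO,S:wait,W:car4-GO | queues: N=0 E=2 S=0 W=1
Step 6 [EW]: N:wait,E:car3-GO,S:wait,W:car5-GO | queues: N=0 E=1 S=0 W=0
Step 7 [EW]: N:wait,E:car6-GO,S:wait,W:empty | queues: N=0 E=0 S=0 W=0

N: empty
E: empty
S: empty
W: empty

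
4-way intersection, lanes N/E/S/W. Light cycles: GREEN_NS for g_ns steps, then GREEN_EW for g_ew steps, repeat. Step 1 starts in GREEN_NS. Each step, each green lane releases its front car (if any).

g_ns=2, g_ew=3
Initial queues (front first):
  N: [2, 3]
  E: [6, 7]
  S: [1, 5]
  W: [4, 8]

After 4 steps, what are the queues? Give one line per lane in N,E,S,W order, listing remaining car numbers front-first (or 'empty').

Step 1 [NS]: N:car2-GO,E:wait,S:car1-GO,W:wait | queues: N=1 E=2 S=1 W=2
Step 2 [NS]: N:car3-GO,E:wait,S:car5-GO,W:wait | queues: N=0 E=2 S=0 W=2
Step 3 [EW]: N:wait,E:car6-GO,S:wait,W:car4-GO | queues: N=0 E=1 S=0 W=1
Step 4 [EW]: N:wait,E:car7-GO,S:wait,W:car8-GO | queues: N=0 E=0 S=0 W=0

N: empty
E: empty
S: empty
W: empty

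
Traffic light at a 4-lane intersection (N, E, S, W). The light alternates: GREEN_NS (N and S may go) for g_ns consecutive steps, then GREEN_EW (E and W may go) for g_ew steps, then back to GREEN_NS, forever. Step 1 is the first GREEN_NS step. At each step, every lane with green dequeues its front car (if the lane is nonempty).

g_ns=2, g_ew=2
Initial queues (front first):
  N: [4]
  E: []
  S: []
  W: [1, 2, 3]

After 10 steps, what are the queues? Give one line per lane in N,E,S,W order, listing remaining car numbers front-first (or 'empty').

Step 1 [NS]: N:car4-GO,E:wait,S:empty,W:wait | queues: N=0 E=0 S=0 W=3
Step 2 [NS]: N:empty,E:wait,S:empty,W:wait | queues: N=0 E=0 S=0 W=3
Step 3 [EW]: N:wait,E:empty,S:wait,W:car1-GO | queues: N=0 E=0 S=0 W=2
Step 4 [EW]: N:wait,E:empty,S:wait,W:car2-GO | queues: N=0 E=0 S=0 W=1
Step 5 [NS]: N:empty,E:wait,S:empty,W:wait | queues: N=0 E=0 S=0 W=1
Step 6 [NS]: N:empty,E:wait,S:empty,W:wait | queues: N=0 E=0 S=0 W=1
Step 7 [EW]: N:wait,E:empty,S:wait,W:car3-GO | queues: N=0 E=0 S=0 W=0

N: empty
E: empty
S: empty
W: empty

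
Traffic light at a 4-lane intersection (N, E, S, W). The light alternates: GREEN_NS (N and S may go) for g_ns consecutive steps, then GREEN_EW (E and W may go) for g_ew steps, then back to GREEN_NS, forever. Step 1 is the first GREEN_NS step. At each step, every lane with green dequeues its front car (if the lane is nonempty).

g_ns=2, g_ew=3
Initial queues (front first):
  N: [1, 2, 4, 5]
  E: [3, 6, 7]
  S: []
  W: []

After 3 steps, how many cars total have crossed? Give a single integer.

Answer: 3

Derivation:
Step 1 [NS]: N:car1-GO,E:wait,S:empty,W:wait | queues: N=3 E=3 S=0 W=0
Step 2 [NS]: N:car2-GO,E:wait,S:empty,W:wait | queues: N=2 E=3 S=0 W=0
Step 3 [EW]: N:wait,E:car3-GO,S:wait,W:empty | queues: N=2 E=2 S=0 W=0
Cars crossed by step 3: 3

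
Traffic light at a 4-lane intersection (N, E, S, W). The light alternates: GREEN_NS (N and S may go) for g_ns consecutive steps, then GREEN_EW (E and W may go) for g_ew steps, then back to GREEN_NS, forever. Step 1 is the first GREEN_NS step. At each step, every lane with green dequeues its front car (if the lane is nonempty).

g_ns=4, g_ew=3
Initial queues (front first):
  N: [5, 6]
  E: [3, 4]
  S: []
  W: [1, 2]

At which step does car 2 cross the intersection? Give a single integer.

Step 1 [NS]: N:car5-GO,E:wait,S:empty,W:wait | queues: N=1 E=2 S=0 W=2
Step 2 [NS]: N:car6-GO,E:wait,S:empty,W:wait | queues: N=0 E=2 S=0 W=2
Step 3 [NS]: N:empty,E:wait,S:empty,W:wait | queues: N=0 E=2 S=0 W=2
Step 4 [NS]: N:empty,E:wait,S:empty,W:wait | queues: N=0 E=2 S=0 W=2
Step 5 [EW]: N:wait,E:car3-GO,S:wait,W:car1-GO | queues: N=0 E=1 S=0 W=1
Step 6 [EW]: N:wait,E:car4-GO,S:wait,W:car2-GO | queues: N=0 E=0 S=0 W=0
Car 2 crosses at step 6

6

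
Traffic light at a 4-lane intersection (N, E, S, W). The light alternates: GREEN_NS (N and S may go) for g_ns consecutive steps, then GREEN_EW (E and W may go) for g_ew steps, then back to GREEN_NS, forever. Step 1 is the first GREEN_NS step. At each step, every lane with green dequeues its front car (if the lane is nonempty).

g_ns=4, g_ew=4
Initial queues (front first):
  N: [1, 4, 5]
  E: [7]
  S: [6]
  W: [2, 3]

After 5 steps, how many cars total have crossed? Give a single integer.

Answer: 6

Derivation:
Step 1 [NS]: N:car1-GO,E:wait,S:car6-GO,W:wait | queues: N=2 E=1 S=0 W=2
Step 2 [NS]: N:car4-GO,E:wait,S:empty,W:wait | queues: N=1 E=1 S=0 W=2
Step 3 [NS]: N:car5-GO,E:wait,S:empty,W:wait | queues: N=0 E=1 S=0 W=2
Step 4 [NS]: N:empty,E:wait,S:empty,W:wait | queues: N=0 E=1 S=0 W=2
Step 5 [EW]: N:wait,E:car7-GO,S:wait,W:car2-GO | queues: N=0 E=0 S=0 W=1
Cars crossed by step 5: 6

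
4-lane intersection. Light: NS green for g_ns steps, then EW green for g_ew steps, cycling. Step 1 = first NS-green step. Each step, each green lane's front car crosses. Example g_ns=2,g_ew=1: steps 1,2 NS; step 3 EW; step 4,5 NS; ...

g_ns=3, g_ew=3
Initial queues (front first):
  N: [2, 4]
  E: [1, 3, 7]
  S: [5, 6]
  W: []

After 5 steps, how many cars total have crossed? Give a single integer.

Step 1 [NS]: N:car2-GO,E:wait,S:car5-GO,W:wait | queues: N=1 E=3 S=1 W=0
Step 2 [NS]: N:car4-GO,E:wait,S:car6-GO,W:wait | queues: N=0 E=3 S=0 W=0
Step 3 [NS]: N:empty,E:wait,S:empty,W:wait | queues: N=0 E=3 S=0 W=0
Step 4 [EW]: N:wait,E:car1-GO,S:wait,W:empty | queues: N=0 E=2 S=0 W=0
Step 5 [EW]: N:wait,E:car3-GO,S:wait,W:empty | queues: N=0 E=1 S=0 W=0
Cars crossed by step 5: 6

Answer: 6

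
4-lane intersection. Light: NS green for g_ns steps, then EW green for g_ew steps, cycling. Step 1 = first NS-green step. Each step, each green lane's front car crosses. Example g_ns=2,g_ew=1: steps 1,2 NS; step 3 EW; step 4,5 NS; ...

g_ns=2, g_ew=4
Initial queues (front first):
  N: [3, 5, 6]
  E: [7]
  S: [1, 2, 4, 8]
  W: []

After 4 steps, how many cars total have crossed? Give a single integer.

Step 1 [NS]: N:car3-GO,E:wait,S:car1-GO,W:wait | queues: N=2 E=1 S=3 W=0
Step 2 [NS]: N:car5-GO,E:wait,S:car2-GO,W:wait | queues: N=1 E=1 S=2 W=0
Step 3 [EW]: N:wait,E:car7-GO,S:wait,W:empty | queues: N=1 E=0 S=2 W=0
Step 4 [EW]: N:wait,E:empty,S:wait,W:empty | queues: N=1 E=0 S=2 W=0
Cars crossed by step 4: 5

Answer: 5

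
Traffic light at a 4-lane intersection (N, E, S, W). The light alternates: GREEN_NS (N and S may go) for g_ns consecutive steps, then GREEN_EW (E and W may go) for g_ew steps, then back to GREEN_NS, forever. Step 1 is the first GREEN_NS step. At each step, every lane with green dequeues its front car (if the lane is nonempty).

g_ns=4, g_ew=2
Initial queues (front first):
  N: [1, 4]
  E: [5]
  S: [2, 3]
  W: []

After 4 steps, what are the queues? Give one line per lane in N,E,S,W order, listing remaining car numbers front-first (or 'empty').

Step 1 [NS]: N:car1-GO,E:wait,S:car2-GO,W:wait | queues: N=1 E=1 S=1 W=0
Step 2 [NS]: N:car4-GO,E:wait,S:car3-GO,W:wait | queues: N=0 E=1 S=0 W=0
Step 3 [NS]: N:empty,E:wait,S:empty,W:wait | queues: N=0 E=1 S=0 W=0
Step 4 [NS]: N:empty,E:wait,S:empty,W:wait | queues: N=0 E=1 S=0 W=0

N: empty
E: 5
S: empty
W: empty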